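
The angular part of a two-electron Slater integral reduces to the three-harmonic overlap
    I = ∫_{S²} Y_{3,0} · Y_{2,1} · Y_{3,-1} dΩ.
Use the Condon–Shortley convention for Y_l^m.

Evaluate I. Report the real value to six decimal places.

-0.059471

m-sum 0 ✓  L=8 even ✓  1≤3≤5 ✓
Π(2lᵢ+1) = 7×5×7 = 245
triangle coeff Δ(3,2,3) = 1/3780
Σ_t [0,2]: t=0:+1/24 t=1:−1/4 t=2:+1/24 = -1/6
(3j)²=4/105 [(3 2 3; 0 0 0)], sign=+1
Σ_t [1,2]: t=1:−1/8 t=2:+1/12 = -1/24
(3j)²=1/210 [(3 2 3; 0 1 -1)], sign=-1
⇒ 4πI² = 2/45
I = (-1)√(2/45/(4π)) = -0.05947080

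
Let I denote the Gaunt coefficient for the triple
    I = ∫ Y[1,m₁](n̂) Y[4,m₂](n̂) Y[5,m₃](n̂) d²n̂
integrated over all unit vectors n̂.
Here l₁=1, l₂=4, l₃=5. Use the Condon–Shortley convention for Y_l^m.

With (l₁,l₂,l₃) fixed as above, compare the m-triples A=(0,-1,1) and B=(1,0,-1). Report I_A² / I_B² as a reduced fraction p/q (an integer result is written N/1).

8/5

l's match ⇒ only the (l;m) 3-j factors differ between A and B.
A: triangle coeff Δ(1,4,5) = 1/495; Σ_t [0,0]: t=0:+1/720 = 1/720; (3j)²=8/165 [(1 4 5; 0 -1 1)], sign=+1
B: triangle coeff Δ(1,4,5) = 1/495; Σ_t [0,0]: t=0:+1/1152 = 1/1152; (3j)²=1/33 [(1 4 5; 1 0 -1)], sign=+1
I_A²/I_B² = (8/165)/(1/33) = 8/5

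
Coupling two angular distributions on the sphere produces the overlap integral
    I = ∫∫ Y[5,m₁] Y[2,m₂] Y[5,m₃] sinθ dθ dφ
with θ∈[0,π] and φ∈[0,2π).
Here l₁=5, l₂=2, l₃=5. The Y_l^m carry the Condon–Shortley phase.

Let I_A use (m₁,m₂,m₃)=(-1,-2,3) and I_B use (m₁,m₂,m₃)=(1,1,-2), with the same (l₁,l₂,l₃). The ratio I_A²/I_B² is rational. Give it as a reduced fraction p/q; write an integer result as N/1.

8/3

Shared (l₁,l₂,l₃)=(5,2,5): N and (l;000)² cancel in I_A²/I_B².
A: Δ = 2!·8!·2!/13! = 1/38610; Racah Σ t=0..0: t=0:+1/5760 = 1/5760; ⇒ 3j(5 2 5; -1 -2 3)² = 56/2145, sgn +1
B: Δ = 2!·8!·2!/13! = 1/38610; Racah Σ t=1..2: t=1:−1/1440 t=2:+1/2880 = -1/2880; ⇒ 3j(5 2 5; 1 1 -2)² = 7/715, sgn +1
I_A²/I_B² = (56/2145)/(7/715) = 8/3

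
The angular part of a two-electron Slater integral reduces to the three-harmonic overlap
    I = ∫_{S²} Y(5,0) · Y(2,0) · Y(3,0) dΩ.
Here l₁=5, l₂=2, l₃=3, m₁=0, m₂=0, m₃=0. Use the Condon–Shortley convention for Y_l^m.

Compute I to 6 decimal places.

0.239615

Rules hold: Σm=0, L=10 even, 3≤3≤7.
N = 11·5·7 = 385
Δ = 4!·6!·0!/11! = 1/2310
Racah Σ t=2..2: t=2:+1/144 = 1/144
⇒ 3j(5 2 3; 0 0 0)² = 10/231, sgn -1
(m-triple is (0,0,0) — same symbol as above.)
4πI² = N·(3j₀)²·(3jₘ)² = 500/693
I = +1·√(0.721501/4π) = 0.23961470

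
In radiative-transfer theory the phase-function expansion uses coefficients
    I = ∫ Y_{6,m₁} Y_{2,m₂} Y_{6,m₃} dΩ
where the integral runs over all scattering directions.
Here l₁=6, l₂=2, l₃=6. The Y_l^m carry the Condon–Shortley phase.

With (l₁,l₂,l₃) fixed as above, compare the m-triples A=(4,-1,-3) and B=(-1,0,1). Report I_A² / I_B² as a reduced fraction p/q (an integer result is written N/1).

245/169

Shared (l₁,l₂,l₃)=(6,2,6): N and (l;000)² cancel in I_A²/I_B².
A: Δ = 2!·10!·2!/15! = 1/90090; Racah Σ t=0..1: t=0:+1/161280 t=1:−1/725760 = 1/207360; ⇒ 3j(6 2 6; 4 -1 -3)² = 7/286, sgn -1
B: Δ = 2!·10!·2!/15! = 1/90090; Racah Σ t=0..2: t=0:+1/120960 t=1:−1/17280 t=2:+1/57600 = -13/403200; ⇒ 3j(6 2 6; -1 0 1)² = 13/770, sgn +1
I_A²/I_B² = (7/286)/(13/770) = 245/169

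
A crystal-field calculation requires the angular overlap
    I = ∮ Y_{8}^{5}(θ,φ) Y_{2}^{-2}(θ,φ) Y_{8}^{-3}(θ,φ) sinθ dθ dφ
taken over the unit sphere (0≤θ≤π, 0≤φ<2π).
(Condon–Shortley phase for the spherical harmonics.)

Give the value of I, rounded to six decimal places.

0.151411

Rules hold: Σm=0, L=18 even, 6≤8≤10.
N = 17·5·17 = 1445
Δ = 2!·14!·2!/19! = 1/348840
Racah Σ t=0..2: t=0:+1/116121600 t=1:−1/25401600 t=2:+1/116121600 = -1/45158400
⇒ 3j(8 2 8; 0 0 0)² = 24/1615, sgn -1
Racah Σ t=0..0: t=0:+1/958003200 = 1/958003200
⇒ 3j(8 2 8; 5 -2 -3)² = 13/969, sgn -1
4πI² = N·(3j₀)²·(3jₘ)² = 104/361
I = +1·√(0.288089/4π) = 0.15141125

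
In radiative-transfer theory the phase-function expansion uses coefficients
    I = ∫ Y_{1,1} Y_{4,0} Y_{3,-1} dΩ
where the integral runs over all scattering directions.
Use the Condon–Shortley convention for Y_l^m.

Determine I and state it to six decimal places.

m-sum 0 ✓  L=8 even ✓  3≤3≤5 ✓
Π(2lᵢ+1) = 3×9×7 = 189
triangle coeff Δ(1,4,3) = 1/252
Σ_t [1,1]: t=1:−1/36 = -1/36
(3j)²=4/63 [(1 4 3; 0 0 0)], sign=+1
Σ_t [0,0]: t=0:+1/96 = 1/96
(3j)²=1/42 [(1 4 3; 1 0 -1)], sign=+1
⇒ 4πI² = 2/7
I = (+1)√(2/7/(4π)) = 0.15078601

0.150786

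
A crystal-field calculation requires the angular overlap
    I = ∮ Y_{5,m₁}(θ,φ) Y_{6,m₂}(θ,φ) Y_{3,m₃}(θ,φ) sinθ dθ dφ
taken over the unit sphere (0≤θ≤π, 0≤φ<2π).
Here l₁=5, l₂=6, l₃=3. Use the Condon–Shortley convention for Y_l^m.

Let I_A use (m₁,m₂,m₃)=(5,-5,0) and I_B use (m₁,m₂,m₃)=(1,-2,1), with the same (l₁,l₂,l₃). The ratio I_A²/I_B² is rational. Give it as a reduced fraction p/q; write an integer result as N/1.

l's match ⇒ only the (l;m) 3-j factors differ between A and B.
A: triangle coeff Δ(5,6,3) = 1/675675; Σ_t [0,0]: t=0:+1/483840 = 1/483840; (3j)²=3/91 [(5 6 3; 5 -5 0)], sign=-1
B: triangle coeff Δ(5,6,3) = 1/675675; Σ_t [2,4]: t=2:+1/11520 t=3:−1/4320 t=4:+1/27648 = -1/9216; (3j)²=2/143 [(5 6 3; 1 -2 1)], sign=-1
I_A²/I_B² = (3/91)/(2/143) = 33/14

33/14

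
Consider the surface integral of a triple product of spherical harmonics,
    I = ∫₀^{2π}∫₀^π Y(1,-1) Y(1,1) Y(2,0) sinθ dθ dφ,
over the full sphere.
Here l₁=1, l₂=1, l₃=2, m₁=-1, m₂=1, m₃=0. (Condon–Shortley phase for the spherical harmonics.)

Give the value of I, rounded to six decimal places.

0.126157

Rules hold: Σm=0, L=4 even, 0≤2≤2.
N = 3·3·5 = 45
Δ = 0!·2!·2!/5! = 1/30
Racah Σ t=0..0: t=0:+1/1 = 1/1
⇒ 3j(1 1 2; 0 0 0)² = 2/15, sgn +1
Racah Σ t=0..0: t=0:+1/4 = 1/4
⇒ 3j(1 1 2; -1 1 0)² = 1/30, sgn +1
4πI² = N·(3j₀)²·(3jₘ)² = 1/5
I = +1·√(0.2/4π) = 0.12615663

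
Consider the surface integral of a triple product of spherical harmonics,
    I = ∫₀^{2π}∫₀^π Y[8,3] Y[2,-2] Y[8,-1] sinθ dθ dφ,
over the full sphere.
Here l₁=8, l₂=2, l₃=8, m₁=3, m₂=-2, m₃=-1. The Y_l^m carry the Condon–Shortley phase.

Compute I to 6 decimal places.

m-sum 0 ✓  L=18 even ✓  6≤8≤10 ✓
Π(2lᵢ+1) = 17×5×17 = 1445
triangle coeff Δ(8,2,8) = 1/348840
Σ_t [0,2]: t=0:+1/116121600 t=1:−1/25401600 t=2:+1/116121600 = -1/45158400
(3j)²=24/1615 [(8 2 8; 0 0 0)], sign=-1
Σ_t [0,0]: t=0:+1/174182400 = 1/174182400
(3j)²=77/3876 [(8 2 8; 3 -2 -1)], sign=-1
⇒ 4πI² = 154/361
I = (+1)√(154/361/(4π)) = 0.18424759

0.184248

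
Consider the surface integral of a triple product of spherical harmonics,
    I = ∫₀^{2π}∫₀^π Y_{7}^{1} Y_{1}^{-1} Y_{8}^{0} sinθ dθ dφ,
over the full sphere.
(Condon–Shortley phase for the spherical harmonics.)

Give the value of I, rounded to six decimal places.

0.161907

m-sum 0 ✓  L=16 even ✓  6≤8≤8 ✓
Π(2lᵢ+1) = 15×3×17 = 765
triangle coeff Δ(7,1,8) = 1/2040
Σ_t [0,0]: t=0:+1/25401600 = 1/25401600
(3j)²=8/255 [(7 1 8; 0 0 0)], sign=+1
Σ_t [0,0]: t=0:+1/58060800 = 1/58060800
(3j)²=7/510 [(7 1 8; 1 -1 0)], sign=+1
⇒ 4πI² = 28/85
I = (+1)√(28/85/(4π)) = 0.16190663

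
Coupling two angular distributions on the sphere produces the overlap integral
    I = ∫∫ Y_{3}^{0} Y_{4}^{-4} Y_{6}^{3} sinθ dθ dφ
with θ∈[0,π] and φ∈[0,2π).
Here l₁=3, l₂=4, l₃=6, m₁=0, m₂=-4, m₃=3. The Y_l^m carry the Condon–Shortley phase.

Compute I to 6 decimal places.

0.000000

Σmᵢ = -1 ≠ 0, so the φ-integral vanishes; I = 0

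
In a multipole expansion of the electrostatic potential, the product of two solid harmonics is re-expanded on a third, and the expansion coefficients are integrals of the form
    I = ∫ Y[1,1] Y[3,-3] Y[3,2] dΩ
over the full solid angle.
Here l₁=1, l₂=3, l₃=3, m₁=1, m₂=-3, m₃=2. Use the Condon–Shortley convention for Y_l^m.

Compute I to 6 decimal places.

0.000000

l₁+l₂+l₃=7 is odd: 3j(l;000)=0 ⇒ I=0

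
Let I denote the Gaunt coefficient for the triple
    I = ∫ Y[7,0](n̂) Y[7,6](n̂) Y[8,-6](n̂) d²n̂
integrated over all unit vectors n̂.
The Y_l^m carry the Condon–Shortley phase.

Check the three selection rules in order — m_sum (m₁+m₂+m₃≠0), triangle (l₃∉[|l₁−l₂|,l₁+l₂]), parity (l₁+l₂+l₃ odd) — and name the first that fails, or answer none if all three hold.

azimuthal sum: 0 + 6 − 6 = 0  ✓
0 ≤ 8 ≤ 14 (triangle on l)  ✓
L = 7 + 7 + 8 = 22 (even)  ✓

none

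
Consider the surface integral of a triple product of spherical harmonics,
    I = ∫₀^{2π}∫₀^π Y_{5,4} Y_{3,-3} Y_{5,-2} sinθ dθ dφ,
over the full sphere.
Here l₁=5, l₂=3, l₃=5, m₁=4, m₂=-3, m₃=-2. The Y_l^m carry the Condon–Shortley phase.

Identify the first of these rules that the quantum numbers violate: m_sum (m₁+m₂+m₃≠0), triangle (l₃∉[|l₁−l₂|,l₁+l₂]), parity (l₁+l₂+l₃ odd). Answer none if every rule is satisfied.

Σmᵢ = -1  ✗
l₃∈[|l₁−l₂|,l₁+l₂]=[2,8], have l₃=5
Σlᵢ = 13 ⇒ odd

m_sum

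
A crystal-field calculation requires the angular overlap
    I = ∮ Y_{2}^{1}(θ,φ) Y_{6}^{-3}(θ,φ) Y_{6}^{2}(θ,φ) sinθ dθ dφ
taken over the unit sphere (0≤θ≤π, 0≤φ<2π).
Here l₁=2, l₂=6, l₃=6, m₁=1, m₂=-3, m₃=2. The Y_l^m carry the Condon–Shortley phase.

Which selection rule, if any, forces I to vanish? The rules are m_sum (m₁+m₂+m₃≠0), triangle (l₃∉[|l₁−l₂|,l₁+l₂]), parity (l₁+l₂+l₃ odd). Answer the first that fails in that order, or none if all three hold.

none

Σmᵢ = 0  ✓
l₃∈[|l₁−l₂|,l₁+l₂]=[4,8], have l₃=6  ✓
Σlᵢ = 14 ⇒ even  ✓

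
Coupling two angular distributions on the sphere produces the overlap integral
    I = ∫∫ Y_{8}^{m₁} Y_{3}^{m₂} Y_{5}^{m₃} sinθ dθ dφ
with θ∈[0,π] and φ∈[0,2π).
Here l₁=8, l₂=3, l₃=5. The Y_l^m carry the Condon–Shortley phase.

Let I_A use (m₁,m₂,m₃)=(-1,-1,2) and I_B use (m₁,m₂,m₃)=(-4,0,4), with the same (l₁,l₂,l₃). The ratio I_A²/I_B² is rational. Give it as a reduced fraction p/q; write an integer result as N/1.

Shared (l₁,l₂,l₃)=(8,3,5): N and (l;000)² cancel in I_A²/I_B².
A: Δ = 6!·10!·0!/17! = 1/136136; Racah Σ t=2..2: t=2:+1/1451520 = 1/1451520; ⇒ 3j(8 3 5; -1 -1 2)² = 45/4862, sgn -1
B: Δ = 6!·10!·0!/17! = 1/136136; Racah Σ t=3..3: t=3:−1/13063680 = -1/13063680; ⇒ 3j(8 3 5; -4 0 4)² = 10/1547, sgn +1
I_A²/I_B² = (45/4862)/(10/1547) = 63/44

63/44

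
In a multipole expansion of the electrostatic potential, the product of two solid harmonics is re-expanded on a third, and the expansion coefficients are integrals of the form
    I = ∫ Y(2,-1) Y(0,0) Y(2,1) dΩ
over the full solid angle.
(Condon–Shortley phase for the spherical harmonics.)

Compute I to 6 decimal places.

m-sum 0 ✓  L=4 even ✓  2≤2≤2 ✓
Π(2lᵢ+1) = 5×1×5 = 25
triangle coeff Δ(2,0,2) = 1/5
Σ_t [0,0]: t=0:+1/4 = 1/4
(3j)²=1/5 [(2 0 2; 0 0 0)], sign=+1
Σ_t [0,0]: t=0:+1/6 = 1/6
(3j)²=1/5 [(2 0 2; -1 0 1)], sign=-1
⇒ 4πI² = 1/1
I = (-1)√(1/1/(4π)) = -0.28209479

-0.282095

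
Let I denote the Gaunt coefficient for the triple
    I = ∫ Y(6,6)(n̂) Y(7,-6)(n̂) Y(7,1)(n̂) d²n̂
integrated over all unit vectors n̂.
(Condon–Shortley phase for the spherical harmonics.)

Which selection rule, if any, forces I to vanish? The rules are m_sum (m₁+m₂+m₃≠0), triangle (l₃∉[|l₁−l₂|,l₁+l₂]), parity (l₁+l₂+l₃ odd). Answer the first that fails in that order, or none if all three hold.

m_sum

m₁+m₂+m₃ = 6 − 6 + 1 = 1  ✗
triangle: |6−7|=1 ≤ l₃=7 ≤ 6+7=13
parity: l₁+l₂+l₃ = 20 is even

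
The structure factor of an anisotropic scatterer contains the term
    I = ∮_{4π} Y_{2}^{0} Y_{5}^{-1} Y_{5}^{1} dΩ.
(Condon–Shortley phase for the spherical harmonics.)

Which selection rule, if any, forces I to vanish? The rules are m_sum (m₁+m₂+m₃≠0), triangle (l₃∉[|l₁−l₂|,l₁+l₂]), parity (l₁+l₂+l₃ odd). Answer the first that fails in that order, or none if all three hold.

azimuthal sum: 0 − 1 + 1 = 0  ✓
3 ≤ 5 ≤ 7 (triangle on l)  ✓
L = 2 + 5 + 5 = 12 (even)  ✓

none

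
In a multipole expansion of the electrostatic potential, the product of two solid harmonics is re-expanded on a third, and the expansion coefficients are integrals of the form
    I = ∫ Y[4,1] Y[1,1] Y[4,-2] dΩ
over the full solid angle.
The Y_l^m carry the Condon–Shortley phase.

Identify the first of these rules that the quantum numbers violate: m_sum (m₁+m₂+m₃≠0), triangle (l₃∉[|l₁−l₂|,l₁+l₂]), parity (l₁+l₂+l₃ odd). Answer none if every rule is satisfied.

parity

azimuthal sum: 1 + 1 − 2 = 0  ✓
3 ≤ 4 ≤ 5 (triangle on l)  ✓
L = 4 + 1 + 4 = 9 (odd)  ✗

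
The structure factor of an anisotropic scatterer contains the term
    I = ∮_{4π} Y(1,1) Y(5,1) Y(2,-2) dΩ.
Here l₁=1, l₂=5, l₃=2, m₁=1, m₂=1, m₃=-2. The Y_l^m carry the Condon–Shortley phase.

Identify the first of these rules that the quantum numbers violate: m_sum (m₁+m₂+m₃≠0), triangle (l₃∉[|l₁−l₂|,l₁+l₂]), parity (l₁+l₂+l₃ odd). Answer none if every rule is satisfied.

triangle

azimuthal sum: 1 + 1 − 2 = 0  ✓
4 ≤ 2 ≤ 6 (triangle on l)  ✗
L = 1 + 5 + 2 = 8 (even)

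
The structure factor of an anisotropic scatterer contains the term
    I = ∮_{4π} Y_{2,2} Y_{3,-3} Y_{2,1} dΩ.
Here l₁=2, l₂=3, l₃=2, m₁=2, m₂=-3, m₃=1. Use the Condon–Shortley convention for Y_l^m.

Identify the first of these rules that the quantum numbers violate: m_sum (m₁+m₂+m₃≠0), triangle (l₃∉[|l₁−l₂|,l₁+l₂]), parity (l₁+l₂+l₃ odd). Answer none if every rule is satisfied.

parity

m₁+m₂+m₃ = 2 − 3 + 1 = 0  ✓
triangle: |2−3|=1 ≤ l₃=2 ≤ 2+3=5  ✓
parity: l₁+l₂+l₃ = 7 is odd  ✗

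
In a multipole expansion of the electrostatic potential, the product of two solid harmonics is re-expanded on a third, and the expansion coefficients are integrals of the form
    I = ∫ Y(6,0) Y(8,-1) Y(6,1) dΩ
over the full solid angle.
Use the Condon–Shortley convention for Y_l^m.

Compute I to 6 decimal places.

Checks pass: Σm=0; 20 even; l₃=6∈[2,14].
(2·6+1)(2·8+1)(2·6+1) = 2873
Δ: 8! 4! 8! / 21! → 1/1309458150
sum: t=2:+1/49766400 t=3:−1/3110400 t=4:+1/1327104 t=5:−1/3110400 t=6:+1/49766400 = 1/6635520
3j²(6 8 6; 0 0 0) = Δ·Π!·Σ² = 350/46189  (sign +1)
sum: t=2:+1/24883200 t=3:−1/2488320 t=4:+1/1658880 t=5:−1/6220800 t=6:+1/174182400 = 1/11612160
3j²(6 8 6; 0 -1 1) = Δ·Π!·Σ² = 150/46189  (sign -1)
combine: 4πI² = 2873·350/46189·150/46189 = 52500/742577
take √, sign -1: I = -0.07500738

-0.075007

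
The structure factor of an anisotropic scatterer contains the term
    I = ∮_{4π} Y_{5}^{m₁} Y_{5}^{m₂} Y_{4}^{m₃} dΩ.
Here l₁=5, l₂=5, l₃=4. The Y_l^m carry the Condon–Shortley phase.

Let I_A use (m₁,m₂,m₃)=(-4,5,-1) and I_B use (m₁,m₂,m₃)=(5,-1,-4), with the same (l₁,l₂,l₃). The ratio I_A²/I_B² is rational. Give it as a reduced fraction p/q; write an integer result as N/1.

Shared (l₁,l₂,l₃)=(5,5,4): N and (l;000)² cancel in I_A²/I_B².
A: Δ = 6!·4!·4!/15! = 1/3153150; Racah Σ t=6..6: t=6:+1/103680 = 1/103680; ⇒ 3j(5 5 4; -4 5 -1)² = 4/143, sgn -1
B: Δ = 6!·4!·4!/15! = 1/3153150; Racah Σ t=0..0: t=0:+1/414720 = 1/414720; ⇒ 3j(5 5 4; 5 -1 -4)² = 2/429, sgn +1
I_A²/I_B² = (4/143)/(2/429) = 6/1

6/1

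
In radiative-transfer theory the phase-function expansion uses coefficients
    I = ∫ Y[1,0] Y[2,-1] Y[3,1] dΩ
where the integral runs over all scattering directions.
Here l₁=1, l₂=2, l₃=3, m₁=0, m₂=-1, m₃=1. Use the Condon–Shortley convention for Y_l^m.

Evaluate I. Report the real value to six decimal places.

m-sum 0 ✓  L=6 even ✓  1≤3≤3 ✓
Π(2lᵢ+1) = 3×5×7 = 105
triangle coeff Δ(1,2,3) = 1/105
Σ_t [0,0]: t=0:+1/4 = 1/4
(3j)²=3/35 [(1 2 3; 0 0 0)], sign=-1
Σ_t [0,0]: t=0:+1/6 = 1/6
(3j)²=8/105 [(1 2 3; 0 -1 1)], sign=+1
⇒ 4πI² = 24/35
I = (-1)√(24/35/(4π)) = -0.23359668

-0.233597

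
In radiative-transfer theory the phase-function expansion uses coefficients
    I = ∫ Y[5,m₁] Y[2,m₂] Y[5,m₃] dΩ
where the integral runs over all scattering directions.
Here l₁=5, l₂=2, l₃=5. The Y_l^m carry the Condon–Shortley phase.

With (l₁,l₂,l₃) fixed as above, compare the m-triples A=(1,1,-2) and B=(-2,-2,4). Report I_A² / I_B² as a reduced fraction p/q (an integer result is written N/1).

7/12

Same 5,2,5: normalisation and zero-m 3j drop out of the ratio.
A: Δ: 2! 8! 2! / 13! → 1/38610; sum: t=1:−1/1440 t=2:+1/2880 = -1/2880; 3j²(5 2 5; 1 1 -2) = Δ·Π!·Σ² = 7/715  (sign +1)
B: Δ: 2! 8! 2! / 13! → 1/38610; sum: t=0:+1/20160 = 1/20160; 3j²(5 2 5; -2 -2 4) = Δ·Π!·Σ² = 12/715  (sign -1)
I_A²/I_B² = (7/715)/(12/715) = 7/12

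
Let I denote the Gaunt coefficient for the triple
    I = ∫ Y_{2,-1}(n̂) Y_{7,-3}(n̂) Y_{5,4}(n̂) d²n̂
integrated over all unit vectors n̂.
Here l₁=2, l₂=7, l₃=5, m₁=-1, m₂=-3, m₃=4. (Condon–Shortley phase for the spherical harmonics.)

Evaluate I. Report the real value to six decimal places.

-0.071671

Rules hold: Σm=0, L=14 even, 5≤5≤9.
N = 5·15·11 = 825
Δ = 4!·0!·10!/15! = 1/15015
Racah Σ t=2..2: t=2:+1/57600 = 1/57600
⇒ 3j(2 7 5; 0 0 0)² = 21/715, sgn -1
Racah Σ t=3..3: t=3:−1/2177280 = -1/2177280
⇒ 3j(2 7 5; -1 -3 4)² = 8/3003, sgn +1
4πI² = N·(3j₀)²·(3jₘ)² = 120/1859
I = -1·√(0.0645508/4π) = -0.07167142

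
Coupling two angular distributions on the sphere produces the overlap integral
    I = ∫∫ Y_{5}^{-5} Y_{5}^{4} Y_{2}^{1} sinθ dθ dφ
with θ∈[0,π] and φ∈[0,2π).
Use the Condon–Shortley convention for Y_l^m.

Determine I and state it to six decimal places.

-0.187924

m-sum 0 ✓  L=12 even ✓  0≤2≤10 ✓
Π(2lᵢ+1) = 11×11×5 = 605
triangle coeff Δ(5,5,2) = 1/38610
Σ_t [3,5]: t=3:−1/2880 t=4:+1/576 t=5:−1/2880 = 1/960
(3j)²=10/429 [(5 5 2; 0 0 0)], sign=+1
Σ_t [8,8]: t=8:+1/80640 = 1/80640
(3j)²=9/286 [(5 5 2; -5 4 1)], sign=-1
⇒ 4πI² = 75/169
I = (-1)√(75/169/(4π)) = -0.18792404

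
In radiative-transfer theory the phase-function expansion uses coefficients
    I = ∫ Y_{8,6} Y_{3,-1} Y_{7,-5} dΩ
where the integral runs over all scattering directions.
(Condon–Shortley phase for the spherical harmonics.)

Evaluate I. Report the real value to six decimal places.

Checks pass: Σm=0; 18 even; l₃=7∈[5,11].
(2·8+1)(2·3+1)(2·7+1) = 1785
Δ: 4! 12! 2! / 19! → 1/5290740
sum: t=1:−1/7257600 t=2:+1/2073600 t=3:−1/7257600 = 1/4838400
3j²(8 3 7; 0 0 0) = Δ·Π!·Σ² = 252/20995  (sign -1)
sum: t=0:+1/348364800 t=1:−1/239500800 t=2:+1/3832012800 = -1/958003200
3j²(8 3 7; 6 -1 -5) = Δ·Π!·Σ² = 8/4845  (sign -1)
combine: 4πI² = 1785·252/20995·8/4845 = 14112/398905
take √, sign +1: I = 0.05305846

0.053058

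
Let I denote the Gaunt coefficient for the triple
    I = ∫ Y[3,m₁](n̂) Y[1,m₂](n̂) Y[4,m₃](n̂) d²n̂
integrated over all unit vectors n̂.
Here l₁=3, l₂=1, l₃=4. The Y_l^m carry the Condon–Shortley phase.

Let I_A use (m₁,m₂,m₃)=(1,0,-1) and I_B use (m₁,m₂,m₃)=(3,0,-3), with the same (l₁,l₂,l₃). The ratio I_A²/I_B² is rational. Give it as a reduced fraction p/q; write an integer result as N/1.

Shared (l₁,l₂,l₃)=(3,1,4): N and (l;000)² cancel in I_A²/I_B².
A: Δ = 0!·6!·2!/9! = 1/252; Racah Σ t=0..0: t=0:+1/48 = 1/48; ⇒ 3j(3 1 4; 1 0 -1)² = 5/84, sgn -1
B: Δ = 0!·6!·2!/9! = 1/252; Racah Σ t=0..0: t=0:+1/720 = 1/720; ⇒ 3j(3 1 4; 3 0 -3)² = 1/36, sgn -1
I_A²/I_B² = (5/84)/(1/36) = 15/7

15/7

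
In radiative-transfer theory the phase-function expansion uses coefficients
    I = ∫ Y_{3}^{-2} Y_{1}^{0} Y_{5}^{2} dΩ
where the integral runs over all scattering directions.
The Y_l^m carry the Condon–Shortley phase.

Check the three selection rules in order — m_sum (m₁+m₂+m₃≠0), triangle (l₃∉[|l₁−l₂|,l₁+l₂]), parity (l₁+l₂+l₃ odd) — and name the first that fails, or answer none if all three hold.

m₁+m₂+m₃ = -2 + 0 + 2 = 0  ✓
triangle: |3−1|=2 ≤ l₃=5 ≤ 3+1=4  ✗
parity: l₁+l₂+l₃ = 9 is odd

triangle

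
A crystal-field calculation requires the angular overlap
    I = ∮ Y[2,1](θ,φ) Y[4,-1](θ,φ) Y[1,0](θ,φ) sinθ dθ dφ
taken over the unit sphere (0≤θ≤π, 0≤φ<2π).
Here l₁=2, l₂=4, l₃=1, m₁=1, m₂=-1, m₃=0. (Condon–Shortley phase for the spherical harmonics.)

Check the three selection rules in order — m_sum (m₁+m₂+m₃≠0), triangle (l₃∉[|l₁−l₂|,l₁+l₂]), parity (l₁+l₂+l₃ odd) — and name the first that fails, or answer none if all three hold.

triangle

m₁+m₂+m₃ = 1 − 1 + 0 = 0  ✓
triangle: |2−4|=2 ≤ l₃=1 ≤ 2+4=6  ✗
parity: l₁+l₂+l₃ = 7 is odd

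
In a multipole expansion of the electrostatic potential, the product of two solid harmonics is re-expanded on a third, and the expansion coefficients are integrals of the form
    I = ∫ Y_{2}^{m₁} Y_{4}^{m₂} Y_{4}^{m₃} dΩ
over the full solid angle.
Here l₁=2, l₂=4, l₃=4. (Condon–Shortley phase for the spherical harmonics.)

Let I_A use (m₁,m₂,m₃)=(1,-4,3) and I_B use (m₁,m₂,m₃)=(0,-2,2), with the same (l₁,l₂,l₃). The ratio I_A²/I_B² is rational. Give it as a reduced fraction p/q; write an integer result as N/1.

147/16

Shared (l₁,l₂,l₃)=(2,4,4): N and (l;000)² cancel in I_A²/I_B².
A: Δ = 2!·2!·6!/11! = 1/13860; Racah Σ t=0..0: t=0:+1/1440 = 1/1440; ⇒ 3j(2 4 4; 1 -4 3)² = 7/165, sgn -1
B: Δ = 2!·2!·6!/11! = 1/13860; Racah Σ t=0..2: t=0:+1/192 t=1:−1/120 t=2:+1/2880 = -1/360; ⇒ 3j(2 4 4; 0 -2 2)² = 16/3465, sgn -1
I_A²/I_B² = (7/165)/(16/3465) = 147/16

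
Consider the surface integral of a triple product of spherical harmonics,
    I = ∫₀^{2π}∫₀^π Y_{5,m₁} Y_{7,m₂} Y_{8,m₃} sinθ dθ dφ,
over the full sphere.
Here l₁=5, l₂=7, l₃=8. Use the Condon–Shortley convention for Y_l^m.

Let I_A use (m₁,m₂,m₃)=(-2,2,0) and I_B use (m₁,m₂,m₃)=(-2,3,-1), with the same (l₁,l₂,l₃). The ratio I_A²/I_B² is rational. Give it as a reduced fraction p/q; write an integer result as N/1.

l's match ⇒ only the (l;m) 3-j factors differ between A and B.
A: triangle coeff Δ(5,7,8) = 1/814773960; Σ_t [1,4]: t=1:−1/348364800 t=2:+1/14515200 t=3:−1/4976640 t=4:+1/12441600 = -19/348364800; (3j)²=19/2431 [(5 7 8; -2 2 0)], sign=-1
B: triangle coeff Δ(5,7,8) = 1/814773960; Σ_t [1,4]: t=1:−1/1567641600 t=2:+1/38707200 t=3:−1/8709120 t=4:+1/14929920 = -71/3135283200; (3j)²=5041/1662804 [(5 7 8; -2 3 -1)], sign=+1
I_A²/I_B² = (19/2431)/(5041/1662804) = 12996/5041

12996/5041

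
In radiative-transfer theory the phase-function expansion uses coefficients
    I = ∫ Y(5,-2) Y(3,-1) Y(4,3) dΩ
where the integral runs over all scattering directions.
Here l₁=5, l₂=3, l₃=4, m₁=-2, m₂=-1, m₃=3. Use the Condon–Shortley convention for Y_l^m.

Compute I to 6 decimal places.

-0.171363

Checks pass: Σm=0; 12 even; l₃=4∈[2,8].
(2·5+1)(2·3+1)(2·4+1) = 693
Δ: 4! 6! 2! / 13! → 1/180180
sum: t=1:−1/576 t=2:+1/144 t=3:−1/576 = 1/288
3j²(5 3 4; 0 0 0) = Δ·Π!·Σ² = 20/1001  (sign +1)
sum: t=1:−1/4320 t=2:+1/960 = 7/8640
3j²(5 3 4; -2 -1 3) = Δ·Π!·Σ² = 343/12870  (sign -1)
combine: 4πI² = 693·20/1001·343/12870 = 686/1859
take √, sign -1: I = -0.17136315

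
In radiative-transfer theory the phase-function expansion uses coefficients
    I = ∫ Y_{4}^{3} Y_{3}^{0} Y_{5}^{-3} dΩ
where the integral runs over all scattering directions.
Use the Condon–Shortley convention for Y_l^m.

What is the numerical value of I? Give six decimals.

0.103862

Rules hold: Σm=0, L=12 even, 1≤5≤7.
N = 9·7·11 = 693
Δ = 2!·6!·4!/13! = 1/180180
Racah Σ t=0..2: t=0:+1/576 t=1:−1/144 t=2:+1/576 = -1/288
⇒ 3j(4 3 5; 0 0 0)² = 20/1001, sgn +1
Racah Σ t=0..1: t=0:+1/1440 t=1:−1/2880 = 1/2880
⇒ 3j(4 3 5; 3 0 -3)² = 7/715, sgn +1
4πI² = N·(3j₀)²·(3jₘ)² = 252/1859
I = +1·√(0.135557/4π) = 0.10386175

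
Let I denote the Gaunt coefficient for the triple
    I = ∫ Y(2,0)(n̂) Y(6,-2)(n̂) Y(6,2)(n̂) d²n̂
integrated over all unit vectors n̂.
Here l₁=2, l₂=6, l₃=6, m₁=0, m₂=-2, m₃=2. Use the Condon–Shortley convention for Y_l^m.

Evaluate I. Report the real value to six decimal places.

0.114688

Checks pass: Σm=0; 14 even; l₃=6∈[4,8].
(2·2+1)(2·6+1)(2·6+1) = 845
Δ: 2! 2! 10! / 15! → 1/90090
sum: t=0:+1/69120 t=1:−1/14400 t=2:+1/69120 = -7/172800
3j²(2 6 6; 0 0 0) = Δ·Π!·Σ² = 14/715  (sign -1)
sum: t=0:+1/69120 t=1:−1/30240 t=2:+1/322560 = -1/64512
3j²(2 6 6; 0 -2 2) = Δ·Π!·Σ² = 10/1001  (sign -1)
combine: 4πI² = 845·14/715·10/1001 = 20/121
take √, sign +1: I = 0.11468784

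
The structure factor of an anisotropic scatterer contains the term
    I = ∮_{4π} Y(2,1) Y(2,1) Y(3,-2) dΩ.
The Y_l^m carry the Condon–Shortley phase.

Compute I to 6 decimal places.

0.000000

Σlᵢ=7 odd — θ-integrand is odd under cosθ→−cosθ; I=0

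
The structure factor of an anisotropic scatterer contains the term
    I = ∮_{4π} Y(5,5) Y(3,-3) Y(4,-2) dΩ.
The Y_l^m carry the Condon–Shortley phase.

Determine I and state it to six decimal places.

0.138791

Checks pass: Σm=0; 12 even; l₃=4∈[2,8].
(2·5+1)(2·3+1)(2·4+1) = 693
Δ: 4! 6! 2! / 13! → 1/180180
sum: t=1:−1/576 t=2:+1/144 t=3:−1/576 = 1/288
3j²(5 3 4; 0 0 0) = Δ·Π!·Σ² = 20/1001  (sign +1)
sum: t=0:+1/34560 = 1/34560
3j²(5 3 4; 5 -3 -2) = Δ·Π!·Σ² = 5/286  (sign +1)
combine: 4πI² = 693·20/1001·5/286 = 450/1859
take √, sign +1: I = 0.13879110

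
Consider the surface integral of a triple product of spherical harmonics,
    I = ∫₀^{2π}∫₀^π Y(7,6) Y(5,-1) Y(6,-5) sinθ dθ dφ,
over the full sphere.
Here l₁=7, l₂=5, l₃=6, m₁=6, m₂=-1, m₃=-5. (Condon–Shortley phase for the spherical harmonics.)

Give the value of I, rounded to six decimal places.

-0.141904

m-sum 0 ✓  L=18 even ✓  2≤6≤12 ✓
Π(2lᵢ+1) = 15×11×13 = 2145
triangle coeff Δ(7,5,6) = 1/174594420
Σ_t [1,5]: t=1:−1/4147200 t=2:+1/207360 t=3:−1/82944 t=4:+1/207360 t=5:−1/4147200 = -1/345600
(3j)²=420/46189 [(7 5 6; 0 0 0)], sign=-1
Σ_t [0,1]: t=0:+1/87091200 t=1:−1/29030400 = -1/43545600
(3j)²=88/6783 [(7 5 6; 6 -1 -5)], sign=+1
⇒ 4πI² = 26400/104329
I = (-1)√(26400/104329/(4π)) = -0.14190396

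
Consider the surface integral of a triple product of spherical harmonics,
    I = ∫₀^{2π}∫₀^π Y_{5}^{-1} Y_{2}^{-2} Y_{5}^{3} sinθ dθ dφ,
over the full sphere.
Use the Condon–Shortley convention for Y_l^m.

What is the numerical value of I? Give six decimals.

m-sum 0 ✓  L=12 even ✓  3≤5≤7 ✓
Π(2lᵢ+1) = 11×5×11 = 605
triangle coeff Δ(5,2,5) = 1/38610
Σ_t [0,2]: t=0:+1/2880 t=1:−1/576 t=2:+1/2880 = -1/960
(3j)²=10/429 [(5 2 5; 0 0 0)], sign=+1
Σ_t [0,0]: t=0:+1/5760 = 1/5760
(3j)²=56/2145 [(5 2 5; -1 -2 3)], sign=+1
⇒ 4πI² = 560/1521
I = (+1)√(560/1521/(4π)) = 0.17116875

0.171169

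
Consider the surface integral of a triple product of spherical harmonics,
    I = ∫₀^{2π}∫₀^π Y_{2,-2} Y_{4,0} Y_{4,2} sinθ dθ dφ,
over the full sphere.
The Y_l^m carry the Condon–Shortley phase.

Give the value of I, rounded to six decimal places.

m-sum 0 ✓  L=10 even ✓  2≤4≤6 ✓
Π(2lᵢ+1) = 5×9×9 = 405
triangle coeff Δ(2,4,4) = 1/13860
Σ_t [0,2]: t=0:+1/192 t=1:−1/36 t=2:+1/192 = -5/288
(3j)²=20/693 [(2 4 4; 0 0 0)], sign=-1
Σ_t [2,2]: t=2:+1/192 = 1/192
(3j)²=3/77 [(2 4 4; -2 0 2)], sign=+1
⇒ 4πI² = 2700/5929
I = (-1)√(2700/5929/(4π)) = -0.19036462

-0.190365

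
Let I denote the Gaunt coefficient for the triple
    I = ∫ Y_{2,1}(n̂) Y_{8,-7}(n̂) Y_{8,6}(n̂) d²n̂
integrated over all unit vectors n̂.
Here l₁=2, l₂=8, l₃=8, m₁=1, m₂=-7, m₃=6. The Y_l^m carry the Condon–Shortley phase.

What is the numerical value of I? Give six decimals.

Checks pass: Σm=0; 18 even; l₃=8∈[6,10].
(2·2+1)(2·8+1)(2·8+1) = 1445
Δ: 2! 2! 14! / 19! → 1/348840
sum: t=0:+1/116121600 t=1:−1/25401600 t=2:+1/116121600 = -1/45158400
3j²(2 8 8; 0 0 0) = Δ·Π!·Σ² = 24/1615  (sign -1)
sum: t=0:+1/12454041600 t=1:−1/174356582400 = 1/13412044800
3j²(2 8 8; 1 -7 6) = Δ·Π!·Σ² = 169/7752  (sign +1)
combine: 4πI² = 1445·24/1615·169/7752 = 169/361
take √, sign -1: I = -0.19301223

-0.193012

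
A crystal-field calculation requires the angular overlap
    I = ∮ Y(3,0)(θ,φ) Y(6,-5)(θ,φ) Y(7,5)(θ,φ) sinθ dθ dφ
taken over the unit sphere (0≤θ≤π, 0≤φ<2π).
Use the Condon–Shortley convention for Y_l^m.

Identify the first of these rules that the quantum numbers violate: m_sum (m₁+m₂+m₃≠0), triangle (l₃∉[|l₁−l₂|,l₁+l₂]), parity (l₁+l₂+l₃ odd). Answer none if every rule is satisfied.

m₁+m₂+m₃ = 0 − 5 + 5 = 0  ✓
triangle: |3−6|=3 ≤ l₃=7 ≤ 3+6=9  ✓
parity: l₁+l₂+l₃ = 16 is even  ✓

none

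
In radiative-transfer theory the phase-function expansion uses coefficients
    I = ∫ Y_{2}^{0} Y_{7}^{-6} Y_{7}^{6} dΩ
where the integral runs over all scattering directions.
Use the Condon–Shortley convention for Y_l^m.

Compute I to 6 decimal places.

Checks pass: Σm=0; 16 even; l₃=7∈[5,9].
(2·2+1)(2·7+1)(2·7+1) = 1125
Δ: 2! 2! 12! / 17! → 1/185640
sum: t=0:+1/2419200 t=1:−1/518400 t=2:+1/2419200 = -1/907200
3j²(2 7 7; 0 0 0) = Δ·Π!·Σ² = 56/3315  (sign +1)
sum: t=0:+1/159667200 t=1:−1/479001600 = 1/239500800
3j²(2 7 7; 0 -6 6) = Δ·Π!·Σ² = 26/1785  (sign -1)
combine: 4πI² = 1125·56/3315·26/1785 = 80/289
take √, sign -1: I = -0.14841956

-0.148420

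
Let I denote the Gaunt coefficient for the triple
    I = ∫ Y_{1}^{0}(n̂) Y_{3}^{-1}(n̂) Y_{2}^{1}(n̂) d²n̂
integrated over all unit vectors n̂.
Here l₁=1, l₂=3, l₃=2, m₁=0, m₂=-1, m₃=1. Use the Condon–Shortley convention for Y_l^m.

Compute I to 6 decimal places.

Checks pass: Σm=0; 6 even; l₃=2∈[2,4].
(2·1+1)(2·3+1)(2·2+1) = 105
Δ: 2! 0! 4! / 7! → 1/105
sum: t=1:−1/4 = -1/4
3j²(1 3 2; 0 0 0) = Δ·Π!·Σ² = 3/35  (sign -1)
sum: t=1:−1/6 = -1/6
3j²(1 3 2; 0 -1 1) = Δ·Π!·Σ² = 8/105  (sign +1)
combine: 4πI² = 105·3/35·8/105 = 24/35
take √, sign -1: I = -0.23359668

-0.233597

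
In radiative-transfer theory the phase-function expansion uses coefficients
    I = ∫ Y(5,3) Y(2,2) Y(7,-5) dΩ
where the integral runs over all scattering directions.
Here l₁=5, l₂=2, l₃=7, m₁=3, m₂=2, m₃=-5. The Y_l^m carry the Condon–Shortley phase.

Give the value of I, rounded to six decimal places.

-0.252127

Checks pass: Σm=0; 14 even; l₃=7∈[3,7].
(2·5+1)(2·2+1)(2·7+1) = 825
Δ: 0! 10! 4! / 15! → 1/15015
sum: t=0:+1/57600 = 1/57600
3j²(5 2 7; 0 0 0) = Δ·Π!·Σ² = 21/715  (sign -1)
sum: t=0:+1/1935360 = 1/1935360
3j²(5 2 7; 3 2 -5) = Δ·Π!·Σ² = 3/91  (sign +1)
combine: 4πI² = 825·21/715·3/91 = 135/169
take √, sign -1: I = -0.25212656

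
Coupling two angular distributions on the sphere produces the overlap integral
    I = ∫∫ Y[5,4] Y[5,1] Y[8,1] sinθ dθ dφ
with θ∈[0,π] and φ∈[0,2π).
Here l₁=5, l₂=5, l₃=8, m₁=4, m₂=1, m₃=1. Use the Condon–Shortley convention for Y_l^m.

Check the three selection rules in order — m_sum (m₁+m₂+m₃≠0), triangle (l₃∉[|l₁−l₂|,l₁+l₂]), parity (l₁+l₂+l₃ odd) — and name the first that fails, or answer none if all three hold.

Σmᵢ = 6  ✗
l₃∈[|l₁−l₂|,l₁+l₂]=[0,10], have l₃=8
Σlᵢ = 18 ⇒ even

m_sum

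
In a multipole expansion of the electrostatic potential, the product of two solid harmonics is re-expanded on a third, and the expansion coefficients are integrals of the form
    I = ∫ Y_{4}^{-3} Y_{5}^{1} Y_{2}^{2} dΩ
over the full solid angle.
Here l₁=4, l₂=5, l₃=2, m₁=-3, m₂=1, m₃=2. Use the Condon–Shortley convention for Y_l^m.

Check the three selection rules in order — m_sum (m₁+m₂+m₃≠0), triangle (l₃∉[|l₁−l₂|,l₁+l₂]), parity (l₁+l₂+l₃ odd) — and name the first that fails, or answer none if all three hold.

m₁+m₂+m₃ = -3 + 1 + 2 = 0  ✓
triangle: |4−5|=1 ≤ l₃=2 ≤ 4+5=9  ✓
parity: l₁+l₂+l₃ = 11 is odd  ✗

parity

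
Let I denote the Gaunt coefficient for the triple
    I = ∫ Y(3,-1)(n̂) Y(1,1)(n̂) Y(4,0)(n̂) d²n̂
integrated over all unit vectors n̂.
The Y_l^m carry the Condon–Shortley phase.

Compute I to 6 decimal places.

0.150786

m-sum 0 ✓  L=8 even ✓  2≤4≤4 ✓
Π(2lᵢ+1) = 7×3×9 = 189
triangle coeff Δ(3,1,4) = 1/252
Σ_t [0,0]: t=0:+1/36 = 1/36
(3j)²=4/63 [(3 1 4; 0 0 0)], sign=+1
Σ_t [0,0]: t=0:+1/96 = 1/96
(3j)²=1/42 [(3 1 4; -1 1 0)], sign=+1
⇒ 4πI² = 2/7
I = (+1)√(2/7/(4π)) = 0.15078601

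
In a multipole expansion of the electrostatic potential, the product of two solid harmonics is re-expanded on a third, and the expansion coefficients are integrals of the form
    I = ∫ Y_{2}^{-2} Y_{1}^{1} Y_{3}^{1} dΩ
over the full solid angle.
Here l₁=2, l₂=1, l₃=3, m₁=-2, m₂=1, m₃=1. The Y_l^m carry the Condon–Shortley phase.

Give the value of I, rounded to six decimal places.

-0.082589

Checks pass: Σm=0; 6 even; l₃=3∈[1,3].
(2·2+1)(2·1+1)(2·3+1) = 105
Δ: 0! 4! 2! / 7! → 1/105
sum: t=0:+1/4 = 1/4
3j²(2 1 3; 0 0 0) = Δ·Π!·Σ² = 3/35  (sign -1)
sum: t=0:+1/48 = 1/48
3j²(2 1 3; -2 1 1) = Δ·Π!·Σ² = 1/105  (sign +1)
combine: 4πI² = 105·3/35·1/105 = 3/35
take √, sign -1: I = -0.08258890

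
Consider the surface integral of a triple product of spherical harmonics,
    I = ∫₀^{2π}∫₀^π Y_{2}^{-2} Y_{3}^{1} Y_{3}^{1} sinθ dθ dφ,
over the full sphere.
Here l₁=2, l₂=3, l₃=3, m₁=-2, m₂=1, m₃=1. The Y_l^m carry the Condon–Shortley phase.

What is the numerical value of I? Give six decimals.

Rules hold: Σm=0, L=8 even, 1≤3≤5.
N = 5·7·7 = 245
Δ = 2!·2!·4!/9! = 1/3780
Racah Σ t=0..2: t=0:+1/24 t=1:−1/4 t=2:+1/24 = -1/6
⇒ 3j(2 3 3; 0 0 0)² = 4/105, sgn +1
Racah Σ t=2..2: t=2:+1/16 = 1/16
⇒ 3j(2 3 3; -2 1 1)² = 2/35, sgn +1
4πI² = N·(3j₀)²·(3jₘ)² = 8/15
I = +1·√(0.533333/4π) = 0.20601291

0.206013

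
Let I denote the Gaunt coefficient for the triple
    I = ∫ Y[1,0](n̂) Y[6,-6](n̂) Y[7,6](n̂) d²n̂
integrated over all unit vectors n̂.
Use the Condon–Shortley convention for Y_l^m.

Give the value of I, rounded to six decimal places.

Rules hold: Σm=0, L=14 even, 5≤7≤7.
N = 3·13·15 = 585
Δ = 0!·2!·12!/15! = 1/1365
Racah Σ t=0..0: t=0:+1/518400 = 1/518400
⇒ 3j(1 6 7; 0 0 0)² = 7/195, sgn -1
Racah Σ t=0..0: t=0:+1/479001600 = 1/479001600
⇒ 3j(1 6 7; 0 -6 6)² = 1/105, sgn -1
4πI² = N·(3j₀)²·(3jₘ)² = 1/5
I = +1·√(0.2/4π) = 0.12615663

0.126157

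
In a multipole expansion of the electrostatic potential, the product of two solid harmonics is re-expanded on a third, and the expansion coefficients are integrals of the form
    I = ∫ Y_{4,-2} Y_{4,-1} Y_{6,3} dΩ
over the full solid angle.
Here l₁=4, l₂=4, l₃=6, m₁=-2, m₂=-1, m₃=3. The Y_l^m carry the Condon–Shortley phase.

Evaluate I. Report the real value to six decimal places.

-0.103072

m-sum 0 ✓  L=14 even ✓  0≤6≤8 ✓
Π(2lᵢ+1) = 9×9×13 = 1053
triangle coeff Δ(4,4,6) = 1/1261260
Σ_t [0,2]: t=0:+1/4608 t=1:−1/1296 t=2:+1/4608 = -7/20736
(3j)²=20/1287 [(4 4 6; 0 0 0)], sign=-1
Σ_t [0,2]: t=0:+1/51840 t=1:−1/5760 t=2:+1/11520 = -7/103680
(3j)²=7/858 [(4 4 6; -2 -1 3)], sign=+1
⇒ 4πI² = 210/1573
I = (-1)√(210/1573/(4π)) = -0.10307192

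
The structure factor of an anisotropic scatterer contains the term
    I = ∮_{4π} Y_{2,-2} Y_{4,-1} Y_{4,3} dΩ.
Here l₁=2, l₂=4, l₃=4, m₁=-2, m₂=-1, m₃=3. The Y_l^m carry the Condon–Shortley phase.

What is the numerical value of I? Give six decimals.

m-sum 0 ✓  L=10 even ✓  2≤4≤6 ✓
Π(2lᵢ+1) = 5×9×9 = 405
triangle coeff Δ(2,4,4) = 1/13860
Σ_t [0,2]: t=0:+1/192 t=1:−1/36 t=2:+1/192 = -5/288
(3j)²=20/693 [(2 4 4; 0 0 0)], sign=-1
Σ_t [2,2]: t=2:+1/480 = 1/480
(3j)²=3/110 [(2 4 4; -2 -1 3)], sign=-1
⇒ 4πI² = 270/847
I = (+1)√(270/847/(4π)) = 0.15927046

0.159270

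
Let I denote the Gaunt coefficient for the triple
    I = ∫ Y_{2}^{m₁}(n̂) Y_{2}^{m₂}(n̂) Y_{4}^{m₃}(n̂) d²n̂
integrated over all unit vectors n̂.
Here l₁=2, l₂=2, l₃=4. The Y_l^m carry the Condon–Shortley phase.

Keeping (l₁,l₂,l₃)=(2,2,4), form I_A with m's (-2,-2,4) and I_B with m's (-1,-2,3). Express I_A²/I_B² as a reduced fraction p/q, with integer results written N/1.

2/1

Shared (l₁,l₂,l₃)=(2,2,4): N and (l;000)² cancel in I_A²/I_B².
A: Δ = 0!·4!·4!/9! = 1/630; Racah Σ t=0..0: t=0:+1/576 = 1/576; ⇒ 3j(2 2 4; -2 -2 4)² = 1/9, sgn +1
B: Δ = 0!·4!·4!/9! = 1/630; Racah Σ t=0..0: t=0:+1/144 = 1/144; ⇒ 3j(2 2 4; -1 -2 3)² = 1/18, sgn -1
I_A²/I_B² = (1/9)/(1/18) = 2/1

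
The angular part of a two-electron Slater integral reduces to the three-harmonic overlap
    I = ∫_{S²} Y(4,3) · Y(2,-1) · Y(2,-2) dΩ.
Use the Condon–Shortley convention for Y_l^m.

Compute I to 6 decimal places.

-0.238414

Checks pass: Σm=0; 8 even; l₃=2∈[2,6].
(2·4+1)(2·2+1)(2·2+1) = 225
Δ: 4! 4! 0! / 9! → 1/630
sum: t=2:+1/16 = 1/16
3j²(4 2 2; 0 0 0) = Δ·Π!·Σ² = 2/35  (sign +1)
sum: t=1:−1/144 = -1/144
3j²(4 2 2; 3 -1 -2) = Δ·Π!·Σ² = 1/18  (sign -1)
combine: 4πI² = 225·2/35·1/18 = 5/7
take √, sign -1: I = -0.23841361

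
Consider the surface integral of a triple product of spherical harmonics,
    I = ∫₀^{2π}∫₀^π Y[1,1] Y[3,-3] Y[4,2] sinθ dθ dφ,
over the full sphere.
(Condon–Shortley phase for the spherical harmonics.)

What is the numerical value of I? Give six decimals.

0.061558

Rules hold: Σm=0, L=8 even, 2≤4≤4.
N = 3·7·9 = 189
Δ = 0!·2!·6!/9! = 1/252
Racah Σ t=0..0: t=0:+1/36 = 1/36
⇒ 3j(1 3 4; 0 0 0)² = 4/63, sgn +1
Racah Σ t=0..0: t=0:+1/1440 = 1/1440
⇒ 3j(1 3 4; 1 -3 2)² = 1/252, sgn +1
4πI² = N·(3j₀)²·(3jₘ)² = 1/21
I = +1·√(0.047619/4π) = 0.06155813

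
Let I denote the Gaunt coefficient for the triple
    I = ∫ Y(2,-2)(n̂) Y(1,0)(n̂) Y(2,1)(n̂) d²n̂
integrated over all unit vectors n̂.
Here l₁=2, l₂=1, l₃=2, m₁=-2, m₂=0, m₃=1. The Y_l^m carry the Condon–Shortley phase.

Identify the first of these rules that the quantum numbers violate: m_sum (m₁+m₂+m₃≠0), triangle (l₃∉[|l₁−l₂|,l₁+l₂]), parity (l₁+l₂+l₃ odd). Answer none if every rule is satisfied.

m₁+m₂+m₃ = -2 + 0 + 1 = -1  ✗
triangle: |2−1|=1 ≤ l₃=2 ≤ 2+1=3
parity: l₁+l₂+l₃ = 5 is odd

m_sum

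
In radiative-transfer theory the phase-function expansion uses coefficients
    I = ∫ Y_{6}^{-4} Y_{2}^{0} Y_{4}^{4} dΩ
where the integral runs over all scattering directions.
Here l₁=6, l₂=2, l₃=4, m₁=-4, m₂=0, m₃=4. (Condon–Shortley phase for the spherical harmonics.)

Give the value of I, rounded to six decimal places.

0.106690

Rules hold: Σm=0, L=12 even, 4≤4≤8.
N = 13·5·9 = 585
Δ = 4!·8!·0!/13! = 1/6435
Racah Σ t=2..2: t=2:+1/2304 = 1/2304
⇒ 3j(6 2 4; 0 0 0)² = 5/143, sgn +1
Racah Σ t=2..2: t=2:+1/161280 = 1/161280
⇒ 3j(6 2 4; -4 0 4)² = 1/143, sgn +1
4πI² = N·(3j₀)²·(3jₘ)² = 225/1573
I = +1·√(0.143039/4π) = 0.10668957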